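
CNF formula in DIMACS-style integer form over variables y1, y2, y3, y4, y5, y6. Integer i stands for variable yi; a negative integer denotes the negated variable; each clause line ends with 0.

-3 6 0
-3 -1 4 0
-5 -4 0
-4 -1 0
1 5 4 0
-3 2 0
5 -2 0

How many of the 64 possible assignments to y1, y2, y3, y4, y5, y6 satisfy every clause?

13

Split on y4, then y1.
  y4=1, y1=1: a clause becomes empty — 0.
  y4=1, y1=0: remaining (y2,y3,y5,y6) ∈ {(0,0,0,0); (0,0,0,1)} — 2.
  y4=0, y1=1: y6 free; 3 ways for (y2,y3,y5) × 2^1 = 6.
  y4=0, y1=0: 5 of the 16 assignments to (y2,y3,y5,y6) work.
Total: 0 + 2 + 6 + 5 = 13.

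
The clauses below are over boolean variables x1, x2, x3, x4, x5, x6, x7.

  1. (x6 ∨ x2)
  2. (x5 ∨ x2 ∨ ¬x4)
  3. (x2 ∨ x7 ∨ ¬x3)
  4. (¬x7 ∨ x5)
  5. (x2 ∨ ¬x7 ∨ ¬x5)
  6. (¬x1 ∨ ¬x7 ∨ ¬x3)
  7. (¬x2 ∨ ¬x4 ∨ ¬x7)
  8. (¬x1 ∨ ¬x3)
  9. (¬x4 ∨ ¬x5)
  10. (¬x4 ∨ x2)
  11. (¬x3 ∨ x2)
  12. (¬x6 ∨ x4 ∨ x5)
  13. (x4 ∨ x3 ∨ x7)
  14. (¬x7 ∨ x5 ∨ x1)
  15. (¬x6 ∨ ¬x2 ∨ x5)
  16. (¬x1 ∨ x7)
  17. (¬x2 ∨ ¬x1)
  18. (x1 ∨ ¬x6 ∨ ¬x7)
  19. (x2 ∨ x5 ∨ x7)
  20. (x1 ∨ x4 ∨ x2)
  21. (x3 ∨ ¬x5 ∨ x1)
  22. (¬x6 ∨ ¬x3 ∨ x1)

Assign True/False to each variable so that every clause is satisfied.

x1=False, x2=True, x3=True, x4=True, x5=False, x6=False, x7=False

Check each clause:
  1. (x6 ∨ x2) — x2 is true.
  2. (x5 ∨ x2 ∨ ¬x4) — x2 is true.
  3. (x7 ∨ ¬x3 ∨ x2) — x2 is true.
  4. (¬x7 ∨ x5) — ¬x7 is true.
  5. (¬x5 ∨ ¬x7 ∨ x2) — ¬x7 is true.
  6. (¬x3 ∨ ¬x7 ∨ ¬x1) — ¬x7 is true.
  7. (¬x7 ∨ ¬x2 ∨ ¬x4) — ¬x7 is true.
  8. (¬x3 ∨ ¬x1) — ¬x1 is true.
  9. (¬x4 ∨ ¬x5) — ¬x5 is true.
  10. (x2 ∨ ¬x4) — x2 is true.
  11. (x2 ∨ ¬x3) — x2 is true.
  12. (x5 ∨ x4 ∨ ¬x6) — ¬x6 is true.
  13. (x7 ∨ x3 ∨ x4) — x3 is true.
  14. (x1 ∨ ¬x7 ∨ x5) — ¬x7 is true.
  15. (x5 ∨ ¬x2 ∨ ¬x6) — ¬x6 is true.
  16. (¬x1 ∨ x7) — ¬x1 is true.
  17. (¬x2 ∨ ¬x1) — ¬x1 is true.
  18. (¬x6 ∨ ¬x7 ∨ x1) — ¬x6 is true.
  19. (x7 ∨ x2 ∨ x5) — x2 is true.
  20. (x2 ∨ x4 ∨ x1) — x2 is true.
  21. (x1 ∨ ¬x5 ∨ x3) — x3 is true.
  22. (¬x6 ∨ ¬x3 ∨ x1) — ¬x6 is true.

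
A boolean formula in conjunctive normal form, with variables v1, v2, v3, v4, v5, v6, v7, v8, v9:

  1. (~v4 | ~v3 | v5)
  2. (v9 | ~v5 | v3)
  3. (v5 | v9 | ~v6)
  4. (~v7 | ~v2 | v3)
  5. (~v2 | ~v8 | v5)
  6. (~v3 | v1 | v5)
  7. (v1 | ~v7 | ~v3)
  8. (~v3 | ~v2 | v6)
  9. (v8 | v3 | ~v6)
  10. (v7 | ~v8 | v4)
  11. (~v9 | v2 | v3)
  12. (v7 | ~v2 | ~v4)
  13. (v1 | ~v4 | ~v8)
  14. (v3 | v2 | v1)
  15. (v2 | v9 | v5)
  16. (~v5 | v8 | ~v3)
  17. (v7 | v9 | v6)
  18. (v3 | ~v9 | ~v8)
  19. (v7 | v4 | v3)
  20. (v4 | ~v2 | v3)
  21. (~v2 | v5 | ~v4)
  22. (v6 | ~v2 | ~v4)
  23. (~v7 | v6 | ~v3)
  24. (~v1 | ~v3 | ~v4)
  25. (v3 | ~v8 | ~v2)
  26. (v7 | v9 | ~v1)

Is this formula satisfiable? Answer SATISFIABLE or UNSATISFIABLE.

Try v1 = True.
Set v2 = False and propagate.
Set v3 = True and propagate.
  then v4 is forced to False.
For the remaining variables, v5 = False, v6 = True, v7 = True, v8 = False, v9 = True works.
So v1=True, v2=False, v3=True, v4=False, v5=False, v6=True, v7=True, v8=False, v9=True is a satisfying assignment.

SATISFIABLE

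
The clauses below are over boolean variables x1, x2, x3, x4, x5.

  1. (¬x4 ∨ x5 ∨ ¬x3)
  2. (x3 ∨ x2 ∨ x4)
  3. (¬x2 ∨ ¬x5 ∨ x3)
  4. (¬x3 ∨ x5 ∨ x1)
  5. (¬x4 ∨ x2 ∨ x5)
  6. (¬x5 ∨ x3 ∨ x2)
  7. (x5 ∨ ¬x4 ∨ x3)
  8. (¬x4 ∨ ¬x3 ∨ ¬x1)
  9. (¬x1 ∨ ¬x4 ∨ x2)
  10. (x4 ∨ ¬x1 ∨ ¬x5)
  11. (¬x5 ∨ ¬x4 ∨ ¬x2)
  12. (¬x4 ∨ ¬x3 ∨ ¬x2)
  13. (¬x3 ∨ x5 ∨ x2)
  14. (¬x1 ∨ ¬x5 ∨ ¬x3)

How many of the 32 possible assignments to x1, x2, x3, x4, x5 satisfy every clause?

6

The models are:
  x1=F x2=F x3=T x4=F x5=T
  x1=F x2=F x3=T x4=T x5=T
  x1=F x2=T x3=F x4=F x5=F
  x1=F x2=T x3=T x4=F x5=T
  x1=T x2=T x3=F x4=F x5=F
  x1=T x2=T x3=T x4=F x5=F
Count: 6.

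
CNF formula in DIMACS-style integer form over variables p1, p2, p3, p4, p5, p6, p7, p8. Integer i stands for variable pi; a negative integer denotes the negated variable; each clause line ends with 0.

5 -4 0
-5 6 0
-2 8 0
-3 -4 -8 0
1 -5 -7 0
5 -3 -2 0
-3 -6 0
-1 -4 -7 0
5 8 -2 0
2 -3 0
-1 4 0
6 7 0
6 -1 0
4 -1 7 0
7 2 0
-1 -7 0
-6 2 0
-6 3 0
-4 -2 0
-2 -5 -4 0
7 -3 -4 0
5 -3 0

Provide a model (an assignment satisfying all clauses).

p1=False  p2=False  p3=False  p4=False  p5=False  p6=False  p7=True  p8=False

Check each clause:
  1. (~p4 | p5) — ~p4 is true.
  2. (p6 | ~p5) — ~p5 is true.
  3. (p8 | ~p2) — ~p2 is true.
  4. (~p8 | ~p3 | ~p4) — ~p8 is true.
  5. (~p5 | p1 | ~p7) — ~p5 is true.
  6. (~p3 | p5 | ~p2) — ~p3 is true.
  7. (~p6 | ~p3) — ~p6 is true.
  8. (~p4 | ~p1 | ~p7) — ~p4 is true.
  9. (p8 | p5 | ~p2) — ~p2 is true.
  10. (~p3 | p2) — ~p3 is true.
  11. (p4 | ~p1) — ~p1 is true.
  12. (p6 | p7) — p7 is true.
  13. (~p1 | p6) — ~p1 is true.
  14. (~p1 | p7 | p4) — ~p1 is true.
  15. (p2 | p7) — p7 is true.
  16. (~p1 | ~p7) — ~p1 is true.
  17. (~p6 | p2) — ~p6 is true.
  18. (~p6 | p3) — ~p6 is true.
  19. (~p4 | ~p2) — ~p4 is true.
  20. (~p2 | ~p5 | ~p4) — ~p5 is true.
  21. (~p3 | ~p4 | p7) — ~p4 is true.
  22. (~p3 | p5) — ~p3 is true.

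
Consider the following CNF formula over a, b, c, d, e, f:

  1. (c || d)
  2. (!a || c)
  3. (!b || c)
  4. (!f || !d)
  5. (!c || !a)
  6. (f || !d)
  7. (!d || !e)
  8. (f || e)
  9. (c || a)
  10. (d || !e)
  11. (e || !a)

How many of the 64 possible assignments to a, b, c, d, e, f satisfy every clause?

The models are:
  a=0 b=0 c=1 d=0 e=0 f=1
  a=0 b=1 c=1 d=0 e=0 f=1
Count: 2.

2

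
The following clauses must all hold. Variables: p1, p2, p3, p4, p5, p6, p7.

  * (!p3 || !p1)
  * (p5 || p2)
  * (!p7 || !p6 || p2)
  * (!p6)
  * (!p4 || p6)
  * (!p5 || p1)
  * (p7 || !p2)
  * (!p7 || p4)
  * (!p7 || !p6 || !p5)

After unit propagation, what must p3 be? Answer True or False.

False

(!p6) stands alone — p6 = False.
In (!p4 || p6), p6 is now false; !p4 must hold, so p4 = False.
(!p7 || p4) with p4 = False leaves only !p7, so p7 = False.
From (!p2 || p7) and p7 = False: p2 = False.
In (p5 || p2), p2 is now false; p5 must hold, so p5 = True.
(!p5 || p1): since p5 = True, the clause reduces to (p1). p1 = True.
(!p3 || !p1): since p1 = True, the clause reduces to (!p3). p3 = False.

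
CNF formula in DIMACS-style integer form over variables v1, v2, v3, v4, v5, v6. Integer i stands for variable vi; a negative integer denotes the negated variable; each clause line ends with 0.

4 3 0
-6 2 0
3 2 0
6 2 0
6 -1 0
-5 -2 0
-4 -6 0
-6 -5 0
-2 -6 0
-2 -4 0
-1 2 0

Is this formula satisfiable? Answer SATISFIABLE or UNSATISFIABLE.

SATISFIABLE

Pure literal: v1 appears only negated; assign v1 = False.
v3 occurs only positively in the remaining clauses — set v3 = True.
Branch on v2: take v2 = True.
  then v5 is forced to False.
  then v6 is forced to False.
  then v4 is forced to False.
Every clause has at least one true literal under this assignment.
So v1=F  v2=T  v3=T  v4=F  v5=F  v6=F is a satisfying assignment.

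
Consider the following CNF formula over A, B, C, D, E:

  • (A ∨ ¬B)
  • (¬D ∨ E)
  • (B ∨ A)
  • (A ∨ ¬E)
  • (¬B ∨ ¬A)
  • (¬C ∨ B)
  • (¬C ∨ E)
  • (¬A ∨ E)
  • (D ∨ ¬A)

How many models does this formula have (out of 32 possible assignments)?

Satisfying assignments:
  A=1 B=0 C=0 D=1 E=1
That's 1 in total.

1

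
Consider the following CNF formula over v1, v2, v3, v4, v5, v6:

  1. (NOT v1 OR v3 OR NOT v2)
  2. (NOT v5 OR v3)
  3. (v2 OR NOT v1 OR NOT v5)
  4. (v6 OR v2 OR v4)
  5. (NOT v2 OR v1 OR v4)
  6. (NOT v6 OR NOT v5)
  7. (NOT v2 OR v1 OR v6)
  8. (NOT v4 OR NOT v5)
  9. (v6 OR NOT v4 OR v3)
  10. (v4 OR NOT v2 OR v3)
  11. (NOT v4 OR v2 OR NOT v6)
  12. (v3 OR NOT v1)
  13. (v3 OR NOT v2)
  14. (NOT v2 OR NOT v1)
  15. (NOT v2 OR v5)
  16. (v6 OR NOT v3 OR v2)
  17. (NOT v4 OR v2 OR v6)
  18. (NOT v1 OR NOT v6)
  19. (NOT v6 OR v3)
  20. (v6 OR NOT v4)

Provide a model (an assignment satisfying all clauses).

Set v1 = False and propagate.
Set v2 = False and propagate.
Branch on v3: take v3 = True.
  then v6 is forced to True.
  then v5 is forced to False.
  then v4 is forced to False.
Check each clause:
  1. (NOT v1 OR NOT v2 OR v3) — v3 is true.
  2. (NOT v5 OR v3) — v3 is true.
  3. (NOT v5 OR NOT v1 OR v2) — NOT v5 is true.
  4. (v4 OR v2 OR v6) — v6 is true.
  5. (v4 OR NOT v2 OR v1) — NOT v2 is true.
  6. (NOT v5 OR NOT v6) — NOT v5 is true.
  7. (v6 OR v1 OR NOT v2) — v6 is true.
  8. (NOT v4 OR NOT v5) — NOT v5 is true.
  9. (v6 OR v3 OR NOT v4) — v3 is true.
  10. (v4 OR NOT v2 OR v3) — v3 is true.
  11. (NOT v6 OR v2 OR NOT v4) — NOT v4 is true.
  12. (v3 OR NOT v1) — v3 is true.
  13. (v3 OR NOT v2) — v3 is true.
  14. (NOT v1 OR NOT v2) — NOT v1 is true.
  15. (NOT v2 OR v5) — NOT v2 is true.
  16. (NOT v3 OR v6 OR v2) — v6 is true.
  17. (v2 OR v6 OR NOT v4) — NOT v4 is true.
  18. (NOT v6 OR NOT v1) — NOT v1 is true.
  19. (NOT v6 OR v3) — v3 is true.
  20. (NOT v4 OR v6) — NOT v4 is true.

v1 = F, v2 = F, v3 = T, v4 = F, v5 = F, v6 = T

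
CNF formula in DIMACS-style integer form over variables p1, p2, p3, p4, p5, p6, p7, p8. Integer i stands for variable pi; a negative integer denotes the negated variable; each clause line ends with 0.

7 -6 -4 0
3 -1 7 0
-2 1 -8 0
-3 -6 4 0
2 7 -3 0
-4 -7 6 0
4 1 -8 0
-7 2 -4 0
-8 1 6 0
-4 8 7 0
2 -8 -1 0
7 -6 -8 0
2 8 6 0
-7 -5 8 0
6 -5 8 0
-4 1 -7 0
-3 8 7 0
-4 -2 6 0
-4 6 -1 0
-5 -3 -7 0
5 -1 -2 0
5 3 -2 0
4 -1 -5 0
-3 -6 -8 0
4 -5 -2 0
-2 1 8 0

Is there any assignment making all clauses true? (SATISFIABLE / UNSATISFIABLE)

Set p1 = True and propagate.
Set p2 = False and propagate.
  then p8 is forced to False.
  then p6 is forced to True.
The remaining clauses are satisfied by p3 = False, p4 = False, p5 = False, p7 = True.
So p1 = T, p2 = F, p3 = F, p4 = F, p5 = F, p6 = T, p7 = T, p8 = F is a satisfying assignment.

SATISFIABLE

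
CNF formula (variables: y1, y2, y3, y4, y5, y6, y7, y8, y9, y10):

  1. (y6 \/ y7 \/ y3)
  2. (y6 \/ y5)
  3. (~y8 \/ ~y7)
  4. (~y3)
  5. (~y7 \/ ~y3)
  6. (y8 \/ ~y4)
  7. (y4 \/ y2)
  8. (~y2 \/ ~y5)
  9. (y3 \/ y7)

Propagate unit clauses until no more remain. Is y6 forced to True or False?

(~y3) stands alone — y3 = False.
(y7 \/ y3): since y3 = False, the clause reduces to (y7). y7 = True.
(~y7 \/ ~y8) with y7 = True leaves only ~y8, so y8 = False.
(~y4 \/ y8): since y8 = False, the clause reduces to (~y4). y4 = False.
(y2 \/ y4) with y4 = False leaves only y2, so y2 = True.
(~y2 \/ ~y5): since y2 = True, the clause reduces to (~y5). y5 = False.
(y6 \/ y5) with y5 = False leaves only y6, so y6 = True.

True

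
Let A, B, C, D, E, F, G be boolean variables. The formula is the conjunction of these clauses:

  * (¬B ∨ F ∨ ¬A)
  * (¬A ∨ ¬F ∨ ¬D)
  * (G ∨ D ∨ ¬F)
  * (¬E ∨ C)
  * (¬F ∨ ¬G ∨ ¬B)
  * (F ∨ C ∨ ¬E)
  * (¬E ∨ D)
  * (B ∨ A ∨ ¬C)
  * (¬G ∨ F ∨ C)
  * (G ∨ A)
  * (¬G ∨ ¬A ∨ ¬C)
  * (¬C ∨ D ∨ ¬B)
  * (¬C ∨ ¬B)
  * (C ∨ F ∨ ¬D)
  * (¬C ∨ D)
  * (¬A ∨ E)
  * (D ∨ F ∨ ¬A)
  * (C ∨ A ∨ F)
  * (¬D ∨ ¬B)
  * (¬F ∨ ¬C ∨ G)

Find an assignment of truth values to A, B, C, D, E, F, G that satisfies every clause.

A=F, B=F, C=F, D=F, E=F, F=T, G=T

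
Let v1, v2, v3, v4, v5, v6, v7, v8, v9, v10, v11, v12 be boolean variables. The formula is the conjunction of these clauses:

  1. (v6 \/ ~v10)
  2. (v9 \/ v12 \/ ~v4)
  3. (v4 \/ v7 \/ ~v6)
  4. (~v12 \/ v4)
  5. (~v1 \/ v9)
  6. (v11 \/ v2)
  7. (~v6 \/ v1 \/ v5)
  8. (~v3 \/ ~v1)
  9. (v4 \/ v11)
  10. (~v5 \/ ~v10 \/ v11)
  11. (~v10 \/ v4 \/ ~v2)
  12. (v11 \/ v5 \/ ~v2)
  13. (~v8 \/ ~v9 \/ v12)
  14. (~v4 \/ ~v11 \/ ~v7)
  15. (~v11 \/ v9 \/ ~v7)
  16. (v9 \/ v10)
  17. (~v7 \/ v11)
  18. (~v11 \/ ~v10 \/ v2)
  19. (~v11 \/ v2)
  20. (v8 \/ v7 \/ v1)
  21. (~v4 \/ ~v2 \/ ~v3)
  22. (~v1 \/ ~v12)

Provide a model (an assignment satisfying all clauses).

v1=F  v2=T  v3=F  v4=T  v5=T  v6=T  v7=F  v8=T  v9=T  v10=F  v11=F  v12=T

Check each clause:
  1. (v6 \/ ~v10) — ~v10 is true.
  2. (~v4 \/ v12 \/ v9) — v9 is true.
  3. (v4 \/ ~v6 \/ v7) — v4 is true.
  4. (v4 \/ ~v12) — v4 is true.
  5. (~v1 \/ v9) — v9 is true.
  6. (v11 \/ v2) — v2 is true.
  7. (~v6 \/ v5 \/ v1) — v5 is true.
  8. (~v3 \/ ~v1) — ~v3 is true.
  9. (v4 \/ v11) — v4 is true.
  10. (~v5 \/ v11 \/ ~v10) — ~v10 is true.
  11. (v4 \/ ~v2 \/ ~v10) — v4 is true.
  12. (v5 \/ ~v2 \/ v11) — v5 is true.
  13. (~v8 \/ v12 \/ ~v9) — v12 is true.
  14. (~v4 \/ ~v11 \/ ~v7) — ~v7 is true.
  15. (v9 \/ ~v11 \/ ~v7) — v9 is true.
  16. (v10 \/ v9) — v9 is true.
  17. (v11 \/ ~v7) — ~v7 is true.
  18. (v2 \/ ~v10 \/ ~v11) — v2 is true.
  19. (~v11 \/ v2) — v2 is true.
  20. (v1 \/ v8 \/ v7) — v8 is true.
  21. (~v2 \/ ~v4 \/ ~v3) — ~v3 is true.
  22. (~v1 \/ ~v12) — ~v1 is true.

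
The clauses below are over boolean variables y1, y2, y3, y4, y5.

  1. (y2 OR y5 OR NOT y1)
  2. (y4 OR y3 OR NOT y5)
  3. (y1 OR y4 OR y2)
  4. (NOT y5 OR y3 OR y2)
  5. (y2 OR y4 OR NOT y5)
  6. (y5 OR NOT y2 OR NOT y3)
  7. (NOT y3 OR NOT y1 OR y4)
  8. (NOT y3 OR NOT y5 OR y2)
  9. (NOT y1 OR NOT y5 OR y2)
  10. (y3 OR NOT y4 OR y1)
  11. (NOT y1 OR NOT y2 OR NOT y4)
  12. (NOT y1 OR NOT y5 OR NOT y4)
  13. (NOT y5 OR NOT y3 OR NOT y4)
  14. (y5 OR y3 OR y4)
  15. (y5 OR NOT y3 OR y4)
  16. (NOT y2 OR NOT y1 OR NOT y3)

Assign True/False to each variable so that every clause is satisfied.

y1=F, y2=F, y3=T, y4=T, y5=F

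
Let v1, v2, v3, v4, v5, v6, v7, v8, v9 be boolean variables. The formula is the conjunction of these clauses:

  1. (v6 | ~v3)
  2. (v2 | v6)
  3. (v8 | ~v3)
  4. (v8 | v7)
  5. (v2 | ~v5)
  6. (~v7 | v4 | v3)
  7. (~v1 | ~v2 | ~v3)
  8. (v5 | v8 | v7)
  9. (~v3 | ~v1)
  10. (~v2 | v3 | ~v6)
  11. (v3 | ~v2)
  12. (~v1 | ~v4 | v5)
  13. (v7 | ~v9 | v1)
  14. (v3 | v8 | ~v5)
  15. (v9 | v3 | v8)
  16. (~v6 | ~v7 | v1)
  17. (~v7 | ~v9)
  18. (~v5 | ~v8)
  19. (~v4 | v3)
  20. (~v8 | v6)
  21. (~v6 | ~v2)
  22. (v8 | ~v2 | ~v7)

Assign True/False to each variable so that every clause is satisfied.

v1=F, v2=F, v3=F, v4=F, v5=F, v6=T, v7=F, v8=T, v9=F

Set v1 = False and propagate.
Try v2 = False.
  then v6 is forced to True.
  then v5 is forced to False.
  then v7 is forced to False.
  then v8 is forced to True.
  then v9 is forced to False.
Set v3 = False and propagate.
  then v4 is forced to False.
Every clause has at least one true literal under this assignment.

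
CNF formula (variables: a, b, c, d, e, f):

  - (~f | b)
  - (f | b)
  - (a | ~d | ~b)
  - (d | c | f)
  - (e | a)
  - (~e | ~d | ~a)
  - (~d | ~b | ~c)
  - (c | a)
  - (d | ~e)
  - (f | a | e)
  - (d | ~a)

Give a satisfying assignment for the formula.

Set a = True and propagate.
  then d is forced to True.
  then e is forced to False.
The remaining clauses are satisfied by b = True, c = False, f = False.
Check each clause:
  1. (b | ~f) — ~f is true.
  2. (f | b) — b is true.
  3. (~d | ~b | a) — a is true.
  4. (d | f | c) — d is true.
  5. (e | a) — a is true.
  6. (~d | ~e | ~a) — ~e is true.
  7. (~c | ~b | ~d) — ~c is true.
  8. (a | c) — a is true.
  9. (~e | d) — ~e is true.
  10. (e | a | f) — a is true.
  11. (d | ~a) — d is true.

a = True, b = True, c = False, d = True, e = False, f = False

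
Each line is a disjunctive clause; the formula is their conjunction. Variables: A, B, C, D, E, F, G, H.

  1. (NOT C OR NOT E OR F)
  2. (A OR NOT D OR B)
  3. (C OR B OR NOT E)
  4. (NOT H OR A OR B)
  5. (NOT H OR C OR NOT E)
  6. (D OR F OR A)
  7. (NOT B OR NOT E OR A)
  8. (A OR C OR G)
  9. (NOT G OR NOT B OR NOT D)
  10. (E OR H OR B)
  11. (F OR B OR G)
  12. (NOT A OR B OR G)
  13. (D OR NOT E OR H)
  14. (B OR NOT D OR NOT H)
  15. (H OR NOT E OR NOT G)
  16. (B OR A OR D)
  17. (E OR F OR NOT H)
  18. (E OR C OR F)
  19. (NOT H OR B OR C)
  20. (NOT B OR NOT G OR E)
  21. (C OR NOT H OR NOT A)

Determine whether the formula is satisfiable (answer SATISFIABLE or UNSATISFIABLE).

SATISFIABLE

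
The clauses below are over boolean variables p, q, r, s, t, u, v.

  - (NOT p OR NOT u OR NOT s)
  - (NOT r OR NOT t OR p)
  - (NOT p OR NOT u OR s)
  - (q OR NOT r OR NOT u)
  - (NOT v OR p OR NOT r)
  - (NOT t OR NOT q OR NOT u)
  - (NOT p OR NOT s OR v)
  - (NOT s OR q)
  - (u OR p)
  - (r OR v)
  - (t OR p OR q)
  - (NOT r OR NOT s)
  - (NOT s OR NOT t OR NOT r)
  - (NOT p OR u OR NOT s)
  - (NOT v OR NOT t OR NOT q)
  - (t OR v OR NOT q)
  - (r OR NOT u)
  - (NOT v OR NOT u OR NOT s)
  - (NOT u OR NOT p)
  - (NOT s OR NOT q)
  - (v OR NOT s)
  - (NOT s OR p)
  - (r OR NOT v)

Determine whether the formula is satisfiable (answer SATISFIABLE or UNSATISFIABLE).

SATISFIABLE

Set p = True and propagate.
  then u is forced to False.
  then s is forced to False.
The remaining clauses are satisfied by q = True, r = True, t = True, v = False.
So p=True, q=True, r=True, s=False, t=True, u=False, v=False is a satisfying assignment.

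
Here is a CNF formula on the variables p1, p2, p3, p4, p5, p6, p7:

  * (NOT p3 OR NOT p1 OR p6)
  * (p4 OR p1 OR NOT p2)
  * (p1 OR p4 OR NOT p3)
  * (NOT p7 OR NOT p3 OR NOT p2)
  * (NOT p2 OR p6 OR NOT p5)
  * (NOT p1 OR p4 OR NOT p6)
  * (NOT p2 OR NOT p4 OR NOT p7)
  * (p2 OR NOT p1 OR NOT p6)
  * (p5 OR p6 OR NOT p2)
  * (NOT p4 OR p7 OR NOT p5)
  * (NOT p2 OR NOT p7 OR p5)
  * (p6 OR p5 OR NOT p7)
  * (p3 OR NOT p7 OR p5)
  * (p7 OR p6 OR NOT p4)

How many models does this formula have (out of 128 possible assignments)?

21

Case analysis on p2 and p6:
  p2=1, p6=1: remaining (p1,p3,p4,p5,p7) ∈ {(0,0,1,0,0); (0,1,1,0,0); (1,0,1,0,0); (1,1,1,0,0)} — 4.
  p2=1, p6=0: a clause becomes empty — 0.
  p2=0, p6=1: 8 of the 32 assignments to (p1,p3,p4,p5,p7) work.
  p2=0, p6=0: 9 of the 32 assignments to (p1,p3,p4,p5,p7) work.
Total: 4 + 0 + 8 + 9 = 21.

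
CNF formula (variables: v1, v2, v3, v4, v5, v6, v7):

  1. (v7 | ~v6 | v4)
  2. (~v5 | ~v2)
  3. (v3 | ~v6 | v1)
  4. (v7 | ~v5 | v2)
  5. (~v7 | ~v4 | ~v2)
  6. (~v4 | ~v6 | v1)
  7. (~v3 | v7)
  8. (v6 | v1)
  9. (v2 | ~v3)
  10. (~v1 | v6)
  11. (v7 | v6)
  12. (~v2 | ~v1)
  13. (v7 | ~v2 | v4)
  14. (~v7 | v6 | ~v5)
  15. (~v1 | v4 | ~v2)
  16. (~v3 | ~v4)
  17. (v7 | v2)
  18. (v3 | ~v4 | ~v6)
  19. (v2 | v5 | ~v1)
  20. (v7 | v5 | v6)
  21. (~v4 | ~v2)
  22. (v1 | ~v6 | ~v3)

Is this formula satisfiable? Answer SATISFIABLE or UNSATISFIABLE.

Branch on v1: take v1 = True.
  then v6 is forced to True.
  then v2 is forced to False.
  then v3 is forced to False.
  then v7 is forced to True.
  then v4 is forced to False.
  then v5 is forced to True.
So v1=T, v2=F, v3=F, v4=F, v5=T, v6=T, v7=T is a satisfying assignment.

SATISFIABLE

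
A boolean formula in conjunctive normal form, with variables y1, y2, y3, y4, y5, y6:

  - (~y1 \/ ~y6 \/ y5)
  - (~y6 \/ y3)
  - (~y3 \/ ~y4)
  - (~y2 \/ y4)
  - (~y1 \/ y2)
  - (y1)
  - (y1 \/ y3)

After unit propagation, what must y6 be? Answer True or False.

False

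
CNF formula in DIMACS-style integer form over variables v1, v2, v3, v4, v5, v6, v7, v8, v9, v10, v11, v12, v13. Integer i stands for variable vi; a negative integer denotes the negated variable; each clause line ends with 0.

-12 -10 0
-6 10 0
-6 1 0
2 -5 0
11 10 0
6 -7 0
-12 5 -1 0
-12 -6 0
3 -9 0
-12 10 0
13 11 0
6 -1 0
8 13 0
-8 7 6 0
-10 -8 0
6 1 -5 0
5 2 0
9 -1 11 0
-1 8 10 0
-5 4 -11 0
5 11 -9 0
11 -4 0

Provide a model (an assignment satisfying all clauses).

v1=True, v2=True, v3=False, v4=True, v5=False, v6=True, v7=False, v8=False, v9=False, v10=True, v11=True, v12=False, v13=True

Pure literal: v2 appears only positively; assign v2 = True.
v12 occurs only negated in the remaining clauses — set v12 = False.
Set v1 = True and propagate.
  then v6 is forced to True.
  then v10 is forced to True.
  then v8 is forced to False.
  then v13 is forced to True.
For the remaining variables, v3 = False, v4 = True, v5 = False, v7 = False, v9 = False, v11 = True works.
Check each clause:
  1. {¬v12, ¬v10} — ¬v12 is true.
  2. {¬v6, v10} — v10 is true.
  3. {¬v6, v1} — v1 is true.
  4. {¬v5, v2} — v2 is true.
  5. {v10, v11} — v10 is true.
  6. {v6, ¬v7} — ¬v7 is true.
  7. {¬v12, ¬v1, v5} — ¬v12 is true.
  8. {¬v6, ¬v12} — ¬v12 is true.
  9. {¬v9, v3} — ¬v9 is true.
  10. {v10, ¬v12} — v10 is true.
  11. {v11, v13} — v11 is true.
  12. {v6, ¬v1} — v6 is true.
  13. {v13, v8} — v13 is true.
  14. {v7, ¬v8, v6} — ¬v8 is true.
  15. {¬v10, ¬v8} — ¬v8 is true.
  16. {¬v5, v1, v6} — v1 is true.
  17. {v5, v2} — v2 is true.
  18. {v9, ¬v1, v11} — v11 is true.
  19. {v10, ¬v1, v8} — v10 is true.
  20. {¬v5, v4, ¬v11} — ¬v5 is true.
  21. {¬v9, v5, v11} — v11 is true.
  22. {¬v4, v11} — v11 is true.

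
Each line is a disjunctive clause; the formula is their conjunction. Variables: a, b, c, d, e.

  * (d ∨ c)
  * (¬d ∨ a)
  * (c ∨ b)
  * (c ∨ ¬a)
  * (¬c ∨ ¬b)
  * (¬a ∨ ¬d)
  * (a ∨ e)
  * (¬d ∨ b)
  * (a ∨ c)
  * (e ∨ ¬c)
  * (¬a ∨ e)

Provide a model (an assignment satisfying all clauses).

e occurs only positively in the remaining clauses — set e = True.
Try a = False.
  then d is forced to False.
  then c is forced to True.
  then b is forced to False.
Check each clause:
  1. (c ∨ d) — c is true.
  2. (¬d ∨ a) — ¬d is true.
  3. (b ∨ c) — c is true.
  4. (¬a ∨ c) — c is true.
  5. (¬c ∨ ¬b) — ¬b is true.
  6. (¬d ∨ ¬a) — ¬d is true.
  7. (e ∨ a) — e is true.
  8. (b ∨ ¬d) — ¬d is true.
  9. (a ∨ c) — c is true.
  10. (¬c ∨ e) — e is true.
  11. (¬a ∨ e) — e is true.

a=F, b=F, c=T, d=F, e=T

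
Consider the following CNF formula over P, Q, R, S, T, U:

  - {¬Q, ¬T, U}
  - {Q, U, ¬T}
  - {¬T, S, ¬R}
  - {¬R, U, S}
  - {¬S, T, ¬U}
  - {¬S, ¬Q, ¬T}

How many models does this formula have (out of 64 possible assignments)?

Case analysis on T and S:
  T=T, S=T: remaining (P,Q,R,U) ∈ {(F,F,F,T); (F,F,T,T); (T,F,F,T); (T,F,T,T)} — 4.
  T=T, S=F: remaining (P,Q,R,U) ∈ {(F,F,F,T); (F,T,F,T); (T,F,F,T); (T,T,F,T)} — 4.
  T=F, S=T: forces U=F; P, Q, R free → 2^3 = 8.
  T=F, S=F: P, Q free; 3 ways for (R,U) × 2^2 = 12.
Total: 4 + 4 + 8 + 12 = 28.

28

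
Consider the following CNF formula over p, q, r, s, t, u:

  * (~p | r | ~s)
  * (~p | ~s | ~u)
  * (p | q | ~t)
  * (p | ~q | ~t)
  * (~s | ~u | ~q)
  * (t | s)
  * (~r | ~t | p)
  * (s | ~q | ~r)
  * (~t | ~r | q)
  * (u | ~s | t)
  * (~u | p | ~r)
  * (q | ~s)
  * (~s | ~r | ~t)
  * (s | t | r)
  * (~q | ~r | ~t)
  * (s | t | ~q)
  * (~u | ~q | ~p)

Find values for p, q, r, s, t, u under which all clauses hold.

p=T  q=F  r=F  s=F  t=T  u=T

Branch on p: take p = True.
Try q = False.
  then s is forced to False.
  then t is forced to True.
  then r is forced to False.
u is now unconstrained; take u = True.
Check each clause:
  1. (r | ~s | ~p) — ~s is true.
  2. (~p | ~s | ~u) — ~s is true.
  3. (~t | q | p) — p is true.
  4. (~t | p | ~q) — p is true.
  5. (~u | ~s | ~q) — ~s is true.
  6. (s | t) — t is true.
  7. (p | ~t | ~r) — p is true.
  8. (~r | s | ~q) — ~r is true.
  9. (~r | ~t | q) — ~r is true.
  10. (~s | t | u) — ~s is true.
  11. (p | ~r | ~u) — p is true.
  12. (q | ~s) — ~s is true.
  13. (~s | ~t | ~r) — ~s is true.
  14. (t | s | r) — t is true.
  15. (~q | ~r | ~t) — ~r is true.
  16. (t | s | ~q) — t is true.
  17. (~u | ~q | ~p) — ~q is true.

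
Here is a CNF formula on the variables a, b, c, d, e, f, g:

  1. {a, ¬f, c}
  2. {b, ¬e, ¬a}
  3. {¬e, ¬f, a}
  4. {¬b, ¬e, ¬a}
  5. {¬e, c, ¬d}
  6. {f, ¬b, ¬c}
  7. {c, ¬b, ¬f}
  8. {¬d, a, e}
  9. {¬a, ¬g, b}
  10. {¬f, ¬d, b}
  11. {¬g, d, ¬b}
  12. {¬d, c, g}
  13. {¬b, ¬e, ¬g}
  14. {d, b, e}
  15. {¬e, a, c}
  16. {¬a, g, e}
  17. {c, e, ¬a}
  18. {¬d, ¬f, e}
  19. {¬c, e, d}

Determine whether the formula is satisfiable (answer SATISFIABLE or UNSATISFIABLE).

SATISFIABLE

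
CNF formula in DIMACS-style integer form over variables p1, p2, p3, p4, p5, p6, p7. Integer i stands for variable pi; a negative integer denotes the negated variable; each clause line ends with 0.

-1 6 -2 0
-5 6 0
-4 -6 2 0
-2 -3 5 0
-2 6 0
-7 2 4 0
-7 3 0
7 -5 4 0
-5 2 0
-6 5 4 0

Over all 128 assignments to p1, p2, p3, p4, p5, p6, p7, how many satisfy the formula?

Case analysis on p2 and p5:
  p2=T, p5=T: p1 free; 4 ways for (p3,p4,p6,p7) × 2^1 = 8.
  p2=T, p5=F: remaining (p1,p3,p4,p6,p7) ∈ {(F,F,T,T,F); (T,F,T,T,F)} — 2.
  p2=F, p5=T: a clause becomes empty — 0.
  p2=F, p5=F: p1 free; 5 ways for (p3,p4,p6,p7) × 2^1 = 10.
Total: 8 + 2 + 0 + 10 = 20.

20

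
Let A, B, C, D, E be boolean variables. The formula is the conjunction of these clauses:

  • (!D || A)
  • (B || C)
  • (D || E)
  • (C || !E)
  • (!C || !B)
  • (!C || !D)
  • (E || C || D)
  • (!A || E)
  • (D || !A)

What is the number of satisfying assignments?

1

The models are:
  A=F B=F C=T D=F E=T
Count: 1.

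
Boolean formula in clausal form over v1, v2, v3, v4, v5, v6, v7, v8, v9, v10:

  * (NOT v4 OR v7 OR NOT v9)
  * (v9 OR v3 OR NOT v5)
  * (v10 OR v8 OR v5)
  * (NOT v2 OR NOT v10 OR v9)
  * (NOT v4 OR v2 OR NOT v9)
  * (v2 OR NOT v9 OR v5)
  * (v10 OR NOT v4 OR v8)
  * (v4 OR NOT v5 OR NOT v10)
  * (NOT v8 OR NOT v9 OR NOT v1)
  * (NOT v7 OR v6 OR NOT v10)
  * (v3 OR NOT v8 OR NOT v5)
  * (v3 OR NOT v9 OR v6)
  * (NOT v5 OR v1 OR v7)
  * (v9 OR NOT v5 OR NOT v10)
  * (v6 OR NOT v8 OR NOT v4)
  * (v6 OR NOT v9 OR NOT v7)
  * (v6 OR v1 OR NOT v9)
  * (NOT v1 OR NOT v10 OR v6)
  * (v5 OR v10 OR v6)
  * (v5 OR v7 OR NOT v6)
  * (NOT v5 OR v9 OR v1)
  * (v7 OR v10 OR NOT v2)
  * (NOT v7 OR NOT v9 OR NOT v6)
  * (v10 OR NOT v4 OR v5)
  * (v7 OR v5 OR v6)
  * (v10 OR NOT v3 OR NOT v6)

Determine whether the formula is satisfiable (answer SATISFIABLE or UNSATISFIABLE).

Try v1 = False.
For the remaining variables, v2 = False, v3 = False, v4 = True, v5 = False, v6 = True, v7 = True, v8 = False, v9 = False, v10 = True works.
Every clause has at least one true literal under this assignment.
So v1 = F, v2 = F, v3 = F, v4 = T, v5 = F, v6 = T, v7 = T, v8 = F, v9 = F, v10 = T is a satisfying assignment.

SATISFIABLE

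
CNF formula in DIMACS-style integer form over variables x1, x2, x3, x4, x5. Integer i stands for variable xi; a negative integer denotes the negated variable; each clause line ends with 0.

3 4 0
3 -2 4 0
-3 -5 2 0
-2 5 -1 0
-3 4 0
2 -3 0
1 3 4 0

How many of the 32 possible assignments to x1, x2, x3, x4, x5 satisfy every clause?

10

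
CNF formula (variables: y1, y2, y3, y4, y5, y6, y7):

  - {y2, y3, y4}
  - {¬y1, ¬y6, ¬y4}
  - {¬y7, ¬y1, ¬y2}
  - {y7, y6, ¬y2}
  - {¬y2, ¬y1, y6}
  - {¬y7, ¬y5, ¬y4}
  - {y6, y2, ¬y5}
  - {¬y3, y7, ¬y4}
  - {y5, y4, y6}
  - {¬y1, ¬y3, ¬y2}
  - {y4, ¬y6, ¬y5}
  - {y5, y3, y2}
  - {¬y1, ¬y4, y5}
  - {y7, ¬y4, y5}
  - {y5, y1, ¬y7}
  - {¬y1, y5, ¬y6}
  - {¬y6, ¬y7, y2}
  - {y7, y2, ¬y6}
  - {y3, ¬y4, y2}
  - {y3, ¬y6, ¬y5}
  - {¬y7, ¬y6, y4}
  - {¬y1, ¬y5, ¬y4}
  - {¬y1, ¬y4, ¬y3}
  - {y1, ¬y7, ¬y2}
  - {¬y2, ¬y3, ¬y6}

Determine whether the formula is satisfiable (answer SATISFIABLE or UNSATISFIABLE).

SATISFIABLE

Try y1 = False.
Branch on y2: take y2 = True.
  then y7 is forced to False.
  then y6 is forced to True.
  then y3 is forced to False.
  then y5 is forced to False.
  then y4 is forced to False.
So y1=0  y2=1  y3=0  y4=0  y5=0  y6=1  y7=0 is a satisfying assignment.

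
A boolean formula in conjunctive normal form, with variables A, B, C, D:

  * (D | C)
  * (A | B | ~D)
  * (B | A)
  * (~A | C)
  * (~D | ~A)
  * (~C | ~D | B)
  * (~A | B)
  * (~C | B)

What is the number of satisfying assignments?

4

The models are:
  A=F B=T C=F D=T
  A=F B=T C=T D=F
  A=F B=T C=T D=T
  A=T B=T C=T D=F
Count: 4.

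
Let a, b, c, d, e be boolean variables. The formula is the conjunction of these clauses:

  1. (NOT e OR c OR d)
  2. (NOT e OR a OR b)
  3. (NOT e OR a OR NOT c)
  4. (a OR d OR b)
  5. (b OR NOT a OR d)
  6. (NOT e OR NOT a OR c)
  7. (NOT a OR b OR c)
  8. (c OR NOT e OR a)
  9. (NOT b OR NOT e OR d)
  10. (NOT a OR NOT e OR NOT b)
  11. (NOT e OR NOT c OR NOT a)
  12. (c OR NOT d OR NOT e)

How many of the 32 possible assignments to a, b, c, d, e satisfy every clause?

11

Split on a, then e.
  a=T, e=T: a clause becomes empty — 0.
  a=T, e=F: 5 of the 8 assignments to (b,c,d) work.
  a=F, e=T: a clause becomes empty — 0.
  a=F, e=F: c free; 3 ways for (b,d) × 2^1 = 6.
Total: 0 + 5 + 0 + 6 = 11.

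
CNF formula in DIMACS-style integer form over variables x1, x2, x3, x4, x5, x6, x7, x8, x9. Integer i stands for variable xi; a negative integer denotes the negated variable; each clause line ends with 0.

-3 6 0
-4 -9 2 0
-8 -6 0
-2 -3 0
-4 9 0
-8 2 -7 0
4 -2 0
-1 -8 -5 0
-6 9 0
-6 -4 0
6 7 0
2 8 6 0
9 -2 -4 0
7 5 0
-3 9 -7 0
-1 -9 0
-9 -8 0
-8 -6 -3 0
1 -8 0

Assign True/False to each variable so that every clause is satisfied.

x1=F, x2=F, x3=F, x4=F, x5=F, x6=T, x7=T, x8=F, x9=T

Check each clause:
  1. (x6 ∨ ¬x3) — ¬x3 is true.
  2. (¬x9 ∨ ¬x4 ∨ x2) — ¬x4 is true.
  3. (¬x8 ∨ ¬x6) — ¬x8 is true.
  4. (¬x3 ∨ ¬x2) — ¬x3 is true.
  5. (x9 ∨ ¬x4) — x9 is true.
  6. (x2 ∨ ¬x7 ∨ ¬x8) — ¬x8 is true.
  7. (x4 ∨ ¬x2) — ¬x2 is true.
  8. (¬x5 ∨ ¬x8 ∨ ¬x1) — ¬x8 is true.
  9. (x9 ∨ ¬x6) — x9 is true.
  10. (¬x6 ∨ ¬x4) — ¬x4 is true.
  11. (x7 ∨ x6) — x6 is true.
  12. (x2 ∨ x8 ∨ x6) — x6 is true.
  13. (x9 ∨ ¬x4 ∨ ¬x2) — x9 is true.
  14. (x5 ∨ x7) — x7 is true.
  15. (¬x3 ∨ ¬x7 ∨ x9) — x9 is true.
  16. (¬x9 ∨ ¬x1) — ¬x1 is true.
  17. (¬x9 ∨ ¬x8) — ¬x8 is true.
  18. (¬x6 ∨ ¬x8 ∨ ¬x3) — ¬x8 is true.
  19. (x1 ∨ ¬x8) — ¬x8 is true.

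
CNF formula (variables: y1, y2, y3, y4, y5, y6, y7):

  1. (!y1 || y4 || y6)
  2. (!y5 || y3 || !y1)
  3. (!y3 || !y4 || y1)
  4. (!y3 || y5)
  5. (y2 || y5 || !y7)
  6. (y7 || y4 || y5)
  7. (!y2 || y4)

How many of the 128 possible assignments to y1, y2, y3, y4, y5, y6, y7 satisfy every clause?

38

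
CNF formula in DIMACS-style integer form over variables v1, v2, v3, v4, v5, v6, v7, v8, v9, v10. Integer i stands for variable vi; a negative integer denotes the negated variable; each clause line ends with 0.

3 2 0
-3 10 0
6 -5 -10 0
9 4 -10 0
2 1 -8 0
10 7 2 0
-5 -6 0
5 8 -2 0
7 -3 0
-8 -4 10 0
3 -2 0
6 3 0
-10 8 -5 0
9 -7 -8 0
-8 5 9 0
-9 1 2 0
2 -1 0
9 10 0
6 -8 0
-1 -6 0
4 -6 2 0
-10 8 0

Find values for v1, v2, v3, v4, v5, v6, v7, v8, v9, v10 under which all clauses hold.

v1=False, v2=True, v3=True, v4=True, v5=False, v6=True, v7=True, v8=True, v9=True, v10=True

Set v1 = False and propagate.
Try v2 = True.
  then v3 is forced to True.
  then v10 is forced to True.
  then v7 is forced to True.
  then v8 is forced to True.
  then v9 is forced to True.
  then v6 is forced to True.
  then v5 is forced to False.
v4 is now unconstrained; take v4 = True.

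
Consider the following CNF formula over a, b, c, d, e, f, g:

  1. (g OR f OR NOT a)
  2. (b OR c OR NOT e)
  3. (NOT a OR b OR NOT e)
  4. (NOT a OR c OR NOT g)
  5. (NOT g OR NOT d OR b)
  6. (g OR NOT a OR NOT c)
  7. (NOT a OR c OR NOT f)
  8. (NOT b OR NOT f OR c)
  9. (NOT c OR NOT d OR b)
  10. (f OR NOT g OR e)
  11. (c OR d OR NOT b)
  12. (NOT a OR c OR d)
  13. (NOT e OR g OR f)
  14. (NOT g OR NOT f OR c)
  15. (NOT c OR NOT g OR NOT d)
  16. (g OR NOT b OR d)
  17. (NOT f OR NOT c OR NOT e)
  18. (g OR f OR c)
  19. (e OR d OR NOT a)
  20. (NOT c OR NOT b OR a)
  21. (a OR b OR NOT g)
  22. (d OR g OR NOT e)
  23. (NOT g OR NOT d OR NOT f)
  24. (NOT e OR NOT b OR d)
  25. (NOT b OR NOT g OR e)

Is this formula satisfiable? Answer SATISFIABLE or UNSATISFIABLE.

SATISFIABLE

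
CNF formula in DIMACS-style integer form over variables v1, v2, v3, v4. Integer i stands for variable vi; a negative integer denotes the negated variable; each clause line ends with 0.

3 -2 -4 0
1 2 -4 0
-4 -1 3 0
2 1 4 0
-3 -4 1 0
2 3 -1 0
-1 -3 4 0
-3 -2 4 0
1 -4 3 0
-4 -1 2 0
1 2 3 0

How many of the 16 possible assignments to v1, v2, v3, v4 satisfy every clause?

Satisfying assignments:
  v1=0 v2=1 v3=0 v4=0
  v1=1 v2=1 v3=0 v4=0
  v1=1 v2=1 v3=1 v4=1
Count: 3.

3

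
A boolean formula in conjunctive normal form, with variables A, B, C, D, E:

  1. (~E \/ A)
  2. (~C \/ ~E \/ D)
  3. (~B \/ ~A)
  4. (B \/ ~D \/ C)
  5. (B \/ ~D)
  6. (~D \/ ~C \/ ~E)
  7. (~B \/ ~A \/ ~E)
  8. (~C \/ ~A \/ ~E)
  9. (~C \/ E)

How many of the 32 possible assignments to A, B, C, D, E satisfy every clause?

The models are:
  A=0 B=0 C=0 D=0 E=0
  A=0 B=1 C=0 D=0 E=0
  A=0 B=1 C=0 D=1 E=0
  A=1 B=0 C=0 D=0 E=0
  A=1 B=0 C=0 D=0 E=1
That's 5 in total.

5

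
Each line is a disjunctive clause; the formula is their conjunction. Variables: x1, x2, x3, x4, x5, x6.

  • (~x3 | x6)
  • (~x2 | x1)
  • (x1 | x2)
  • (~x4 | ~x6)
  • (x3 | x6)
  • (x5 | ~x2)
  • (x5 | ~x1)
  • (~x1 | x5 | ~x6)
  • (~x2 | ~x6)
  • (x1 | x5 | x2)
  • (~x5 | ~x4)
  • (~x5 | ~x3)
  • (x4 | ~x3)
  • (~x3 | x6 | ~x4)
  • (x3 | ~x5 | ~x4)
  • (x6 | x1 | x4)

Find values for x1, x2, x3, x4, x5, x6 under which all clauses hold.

x1=T, x2=F, x3=F, x4=F, x5=T, x6=T

Check each clause:
  1. (~x3 | x6) — ~x3 is true.
  2. (~x2 | x1) — x1 is true.
  3. (x1 | x2) — x1 is true.
  4. (~x6 | ~x4) — ~x4 is true.
  5. (x6 | x3) — x6 is true.
  6. (~x2 | x5) — x5 is true.
  7. (x5 | ~x1) — x5 is true.
  8. (~x6 | x5 | ~x1) — x5 is true.
  9. (~x2 | ~x6) — ~x2 is true.
  10. (x1 | x5 | x2) — x1 is true.
  11. (~x5 | ~x4) — ~x4 is true.
  12. (~x5 | ~x3) — ~x3 is true.
  13. (x4 | ~x3) — ~x3 is true.
  14. (~x3 | ~x4 | x6) — ~x4 is true.
  15. (~x4 | ~x5 | x3) — ~x4 is true.
  16. (x6 | x4 | x1) — x1 is true.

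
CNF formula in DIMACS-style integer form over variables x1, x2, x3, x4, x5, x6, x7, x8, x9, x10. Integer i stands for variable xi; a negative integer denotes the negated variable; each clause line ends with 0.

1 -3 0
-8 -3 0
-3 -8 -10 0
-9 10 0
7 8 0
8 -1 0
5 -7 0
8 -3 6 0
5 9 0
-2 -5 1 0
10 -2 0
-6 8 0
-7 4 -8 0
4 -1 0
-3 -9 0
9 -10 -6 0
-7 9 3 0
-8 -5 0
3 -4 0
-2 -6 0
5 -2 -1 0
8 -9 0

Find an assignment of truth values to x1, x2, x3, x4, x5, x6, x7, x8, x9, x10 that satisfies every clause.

x2 occurs only negated in the remaining clauses — set x2 = False.
Branch on x1: take x1 = False.
  then x3 is forced to False.
  then x4 is forced to False.
Branch on x5: take x5 = False.
  then x7 is forced to False.
  then x8 is forced to True.
  then x9 is forced to True.
  then x10 is forced to True.
x6 is now unconstrained; take x6 = False.

x1 = 0, x2 = 0, x3 = 0, x4 = 0, x5 = 0, x6 = 0, x7 = 0, x8 = 1, x9 = 1, x10 = 1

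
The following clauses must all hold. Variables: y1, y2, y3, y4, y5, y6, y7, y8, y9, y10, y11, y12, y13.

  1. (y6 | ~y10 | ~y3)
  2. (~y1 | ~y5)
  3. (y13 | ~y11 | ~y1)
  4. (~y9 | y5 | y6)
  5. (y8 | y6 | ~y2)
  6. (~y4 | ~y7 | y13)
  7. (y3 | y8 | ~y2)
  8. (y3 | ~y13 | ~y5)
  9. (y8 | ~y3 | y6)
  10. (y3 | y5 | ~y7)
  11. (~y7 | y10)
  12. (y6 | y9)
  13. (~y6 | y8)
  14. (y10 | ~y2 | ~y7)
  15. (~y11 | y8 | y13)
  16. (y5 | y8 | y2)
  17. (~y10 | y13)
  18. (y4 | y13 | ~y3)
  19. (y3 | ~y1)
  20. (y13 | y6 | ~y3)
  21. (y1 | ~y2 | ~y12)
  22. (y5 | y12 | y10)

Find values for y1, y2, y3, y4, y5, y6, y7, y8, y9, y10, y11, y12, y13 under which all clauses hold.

Pure literal: y8 appears only positively; assign y8 = True.
Try y1 = True.
  then y5 is forced to False.
  then y3 is forced to True.
For the remaining variables, y2 = False, y4 = True, y6 = True, y7 = True, y9 = False, y10 = True, y11 = True, y12 = True, y13 = True works.
Every clause has at least one true literal under this assignment.

y1 = True, y2 = False, y3 = True, y4 = True, y5 = False, y6 = True, y7 = True, y8 = True, y9 = False, y10 = True, y11 = True, y12 = True, y13 = True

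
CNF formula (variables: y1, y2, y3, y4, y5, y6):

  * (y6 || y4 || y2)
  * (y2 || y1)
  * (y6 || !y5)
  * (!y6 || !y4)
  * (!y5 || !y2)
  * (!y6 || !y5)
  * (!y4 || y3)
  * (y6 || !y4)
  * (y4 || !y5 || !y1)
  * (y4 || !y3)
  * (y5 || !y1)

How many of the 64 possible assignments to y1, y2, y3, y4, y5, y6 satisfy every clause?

2

The models are:
  y1=F y2=T y3=F y4=F y5=F y6=F
  y1=F y2=T y3=F y4=F y5=F y6=T
That's 2 in total.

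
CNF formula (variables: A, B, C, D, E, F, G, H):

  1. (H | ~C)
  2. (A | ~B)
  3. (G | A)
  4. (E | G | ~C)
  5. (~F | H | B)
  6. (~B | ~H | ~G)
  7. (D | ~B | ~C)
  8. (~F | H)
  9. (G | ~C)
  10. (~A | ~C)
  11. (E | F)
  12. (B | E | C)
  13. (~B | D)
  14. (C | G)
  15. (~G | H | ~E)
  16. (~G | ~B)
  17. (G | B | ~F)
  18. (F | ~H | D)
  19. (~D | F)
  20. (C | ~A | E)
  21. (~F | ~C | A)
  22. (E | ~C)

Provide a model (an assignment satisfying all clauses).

A=1, B=0, C=0, D=1, E=1, F=1, G=1, H=1

Try A = True.
  then C is forced to False.
  then G is forced to True.
  then B is forced to False.
  then E is forced to True.
  then H is forced to True.
Set D = True and propagate.
  then F is forced to True.
Every clause has at least one true literal under this assignment.
Check each clause:
  1. (~C | H) — H is true.
  2. (~B | A) — A is true.
  3. (A | G) — A is true.
  4. (G | E | ~C) — E is true.
  5. (H | B | ~F) — H is true.
  6. (~H | ~G | ~B) — ~B is true.
  7. (~C | D | ~B) — D is true.
  8. (~F | H) — H is true.
  9. (G | ~C) — ~C is true.
  10. (~A | ~C) — ~C is true.
  11. (F | E) — E is true.
  12. (B | C | E) — E is true.
  13. (~B | D) — D is true.
  14. (C | G) — G is true.
  15. (~G | H | ~E) — H is true.
  16. (~B | ~G) — ~B is true.
  17. (G | B | ~F) — G is true.
  18. (~H | D | F) — D is true.
  19. (~D | F) — F is true.
  20. (~A | C | E) — E is true.
  21. (~C | A | ~F) — A is true.
  22. (~C | E) — ~C is true.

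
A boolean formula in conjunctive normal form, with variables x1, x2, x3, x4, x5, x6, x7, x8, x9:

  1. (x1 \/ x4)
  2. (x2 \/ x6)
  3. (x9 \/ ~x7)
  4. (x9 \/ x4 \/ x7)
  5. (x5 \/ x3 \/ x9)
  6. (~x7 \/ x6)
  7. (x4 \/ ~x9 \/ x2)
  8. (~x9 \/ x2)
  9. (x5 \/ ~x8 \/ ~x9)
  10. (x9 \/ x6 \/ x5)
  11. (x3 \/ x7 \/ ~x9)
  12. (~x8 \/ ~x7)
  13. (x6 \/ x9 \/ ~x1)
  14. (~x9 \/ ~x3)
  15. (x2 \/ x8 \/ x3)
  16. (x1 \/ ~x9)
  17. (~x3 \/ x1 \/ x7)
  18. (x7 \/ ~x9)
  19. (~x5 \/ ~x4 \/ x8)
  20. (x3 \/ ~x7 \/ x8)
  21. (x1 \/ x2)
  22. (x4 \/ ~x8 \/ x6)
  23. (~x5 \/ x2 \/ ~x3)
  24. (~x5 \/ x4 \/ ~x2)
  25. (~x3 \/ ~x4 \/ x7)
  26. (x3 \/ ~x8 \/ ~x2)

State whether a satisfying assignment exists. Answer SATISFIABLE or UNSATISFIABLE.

SATISFIABLE

x6 occurs only positively in the remaining clauses — set x6 = True.
Branch on x1: take x1 = True.
Try x2 = False.
  then x9 is forced to False.
  then x7 is forced to False.
  then x4 is forced to True.
  then x3 is forced to False.
  then x5 is forced to True.
  then x8 is forced to True.
So x1 = 1, x2 = 0, x3 = 0, x4 = 1, x5 = 1, x6 = 1, x7 = 0, x8 = 1, x9 = 0 is a satisfying assignment.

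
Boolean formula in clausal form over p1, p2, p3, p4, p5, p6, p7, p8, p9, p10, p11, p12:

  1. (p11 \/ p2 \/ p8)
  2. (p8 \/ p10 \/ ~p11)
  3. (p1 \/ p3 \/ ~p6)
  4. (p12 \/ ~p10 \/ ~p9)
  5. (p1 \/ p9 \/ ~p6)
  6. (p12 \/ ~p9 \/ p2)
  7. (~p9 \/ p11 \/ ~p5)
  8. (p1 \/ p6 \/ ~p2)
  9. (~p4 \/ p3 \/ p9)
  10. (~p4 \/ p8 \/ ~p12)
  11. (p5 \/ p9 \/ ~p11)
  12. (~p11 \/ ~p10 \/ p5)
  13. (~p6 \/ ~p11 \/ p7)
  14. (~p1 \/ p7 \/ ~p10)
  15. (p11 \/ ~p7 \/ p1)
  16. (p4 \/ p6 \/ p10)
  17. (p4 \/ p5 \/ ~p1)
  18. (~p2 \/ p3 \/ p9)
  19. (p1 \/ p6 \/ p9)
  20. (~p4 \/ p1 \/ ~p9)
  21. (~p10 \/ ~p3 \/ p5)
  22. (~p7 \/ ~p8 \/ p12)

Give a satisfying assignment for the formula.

p1 = T, p2 = T, p3 = T, p4 = T, p5 = T, p6 = F, p7 = F, p8 = T, p9 = F, p10 = F, p11 = T, p12 = F

Check each clause:
  1. (p11 \/ p8 \/ p2) — p8 is true.
  2. (p8 \/ ~p11 \/ p10) — p8 is true.
  3. (~p6 \/ p3 \/ p1) — p1 is true.
  4. (~p9 \/ p12 \/ ~p10) — ~p10 is true.
  5. (~p6 \/ p1 \/ p9) — p1 is true.
  6. (~p9 \/ p2 \/ p12) — p2 is true.
  7. (p11 \/ ~p5 \/ ~p9) — p11 is true.
  8. (p1 \/ ~p2 \/ p6) — p1 is true.
  9. (p9 \/ p3 \/ ~p4) — p3 is true.
  10. (~p12 \/ ~p4 \/ p8) — p8 is true.
  11. (p5 \/ p9 \/ ~p11) — p5 is true.
  12. (p5 \/ ~p10 \/ ~p11) — p5 is true.
  13. (~p6 \/ p7 \/ ~p11) — ~p6 is true.
  14. (p7 \/ ~p1 \/ ~p10) — ~p10 is true.
  15. (p11 \/ ~p7 \/ p1) — p1 is true.
  16. (p6 \/ p4 \/ p10) — p4 is true.
  17. (p4 \/ p5 \/ ~p1) — p4 is true.
  18. (p9 \/ p3 \/ ~p2) — p3 is true.
  19. (p9 \/ p1 \/ p6) — p1 is true.
  20. (~p9 \/ ~p4 \/ p1) — p1 is true.
  21. (~p10 \/ p5 \/ ~p3) — p5 is true.
  22. (~p8 \/ p12 \/ ~p7) — ~p7 is true.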